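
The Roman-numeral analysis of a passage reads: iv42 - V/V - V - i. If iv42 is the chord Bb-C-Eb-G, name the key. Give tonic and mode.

G minor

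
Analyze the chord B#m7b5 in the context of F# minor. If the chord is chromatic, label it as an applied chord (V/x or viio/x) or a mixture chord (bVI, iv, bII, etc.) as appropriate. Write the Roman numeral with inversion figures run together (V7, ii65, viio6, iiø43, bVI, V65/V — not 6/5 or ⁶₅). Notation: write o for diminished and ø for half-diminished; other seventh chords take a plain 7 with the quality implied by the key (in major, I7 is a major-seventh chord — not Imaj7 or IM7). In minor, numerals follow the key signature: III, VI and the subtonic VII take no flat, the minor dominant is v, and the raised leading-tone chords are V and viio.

Stacked in thirds the chord is B#-D#-F#-A#: a half-diminished seventh chord on B#.
B# sits a half step below C# (V in F# minor); a diminished chord there is the applied leading-tone chord of V.

viiø7/V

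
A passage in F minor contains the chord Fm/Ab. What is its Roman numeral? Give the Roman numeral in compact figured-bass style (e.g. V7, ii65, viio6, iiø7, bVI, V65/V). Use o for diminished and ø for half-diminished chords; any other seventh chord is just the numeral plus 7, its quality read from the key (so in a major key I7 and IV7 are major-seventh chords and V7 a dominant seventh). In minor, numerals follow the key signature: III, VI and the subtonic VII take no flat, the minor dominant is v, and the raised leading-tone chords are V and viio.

i6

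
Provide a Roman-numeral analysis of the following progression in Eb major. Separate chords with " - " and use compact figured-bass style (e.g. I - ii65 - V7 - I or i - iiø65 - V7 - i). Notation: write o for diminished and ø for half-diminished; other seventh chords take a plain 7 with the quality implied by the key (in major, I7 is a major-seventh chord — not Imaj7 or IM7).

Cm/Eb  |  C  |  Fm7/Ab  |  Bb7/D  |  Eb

Cm/Eb: minor triad on C = scale degree 6 → vi6.
C: chromatic; C is V of ii, so V/ii.
Fm7/Ab: minor seventh chord on F = scale degree 2 → ii65.
Bb7/D has root Bb, degree 5 in Eb major, so V65.
Eb has root Eb, degree 1 in Eb major, so I.

vi6 - V/ii - ii65 - V65 - I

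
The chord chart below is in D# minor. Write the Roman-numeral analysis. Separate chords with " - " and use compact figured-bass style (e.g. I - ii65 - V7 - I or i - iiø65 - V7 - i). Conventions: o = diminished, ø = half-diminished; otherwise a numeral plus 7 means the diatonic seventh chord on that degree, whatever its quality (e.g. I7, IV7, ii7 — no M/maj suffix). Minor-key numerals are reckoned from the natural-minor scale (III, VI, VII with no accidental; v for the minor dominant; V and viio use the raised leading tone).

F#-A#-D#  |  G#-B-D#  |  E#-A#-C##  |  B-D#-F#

F#-A#-D# has root D#, degree 1 in D# minor, so i6.
G#-B-D#: minor triad on G# = scale degree 4 → iv.
E#-A#-C##: root A# is the dominant; major triad there is V64.
B-D#-F#: root B is the submediant; major triad there is VI.

i6 - iv - V64 - VI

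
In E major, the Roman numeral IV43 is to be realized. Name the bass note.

IV in E major has root A; the chord is A-C#-E-G#.
The figure 43 means second inversion — the fifth is in the bass.

E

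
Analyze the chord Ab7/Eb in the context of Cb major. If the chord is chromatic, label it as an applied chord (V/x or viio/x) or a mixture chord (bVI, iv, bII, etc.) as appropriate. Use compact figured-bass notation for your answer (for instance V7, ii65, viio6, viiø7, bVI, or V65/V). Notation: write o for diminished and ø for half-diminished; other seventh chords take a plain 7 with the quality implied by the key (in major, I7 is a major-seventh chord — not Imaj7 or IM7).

V43/ii

The pitches Ab-C-Eb-Gb form a dominant seventh chord rooted on Ab.
Ab is not a diatonic chord root with this quality in Cb major, but it lies a perfect fifth above Db (ii), so the chord functions as an applied dominant of ii.
With Eb in the bass the chord is in second inversion, so the figured bass is 43.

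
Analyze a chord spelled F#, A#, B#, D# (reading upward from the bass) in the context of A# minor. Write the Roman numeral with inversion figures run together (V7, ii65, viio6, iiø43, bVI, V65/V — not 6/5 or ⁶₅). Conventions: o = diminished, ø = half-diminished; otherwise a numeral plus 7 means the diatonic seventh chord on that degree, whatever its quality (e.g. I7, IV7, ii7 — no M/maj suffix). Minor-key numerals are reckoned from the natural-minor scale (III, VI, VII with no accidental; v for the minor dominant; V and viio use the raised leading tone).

The pitches B#-D#-F#-A# form a half-diminished seventh chord rooted on B#.
In A# minor, B# is the supertonic; the diatonic half-diminished seventh chord there is iiø7.
With F# in the bass the chord is in second inversion, so the figured bass is 43.

iiø43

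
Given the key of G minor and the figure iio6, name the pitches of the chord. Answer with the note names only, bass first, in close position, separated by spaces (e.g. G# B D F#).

In G minor, the second degree is A, and the diatonic chord built there is a diminished triad.
That chord is spelled A-C-Eb.
The figured bass 6 indicates first inversion, placing the third (C) in the bass: C-Eb-A.

C Eb A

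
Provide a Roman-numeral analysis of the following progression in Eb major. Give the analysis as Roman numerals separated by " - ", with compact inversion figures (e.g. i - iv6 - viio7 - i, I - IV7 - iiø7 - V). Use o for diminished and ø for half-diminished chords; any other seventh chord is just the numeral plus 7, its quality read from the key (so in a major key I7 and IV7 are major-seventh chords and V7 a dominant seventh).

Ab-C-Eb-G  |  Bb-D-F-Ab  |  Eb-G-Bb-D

IV7 - V7 - I7

Ab-C-Eb-G has root Ab, degree 4 in Eb major, so IV7.
Bb-D-F-Ab: root Bb is the dominant; dominant seventh chord there is V7.
Eb-G-Bb-D has root Eb, degree 1 in Eb major, so I7.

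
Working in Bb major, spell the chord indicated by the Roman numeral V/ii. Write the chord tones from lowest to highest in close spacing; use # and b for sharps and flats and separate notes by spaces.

The slash means an applied dominant: we want the dominant of ii. In Bb major, ii is C minor, and its dominant is built on G.
Building a major triad on G gives G-B-D.

G B D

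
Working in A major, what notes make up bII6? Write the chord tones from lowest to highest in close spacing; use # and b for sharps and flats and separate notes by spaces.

D F Bb

bII6 is the Neapolitan sixth — a major triad on the lowered second degree, here in its customary first inversion. In A major that root is Bb.
So the chord is Bb-D-F.
The figured bass 6 indicates first inversion, placing the third (D) in the bass: D-F-Bb.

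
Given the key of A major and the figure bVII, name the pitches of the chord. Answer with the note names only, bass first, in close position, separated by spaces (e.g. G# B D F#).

G B D

Scale degree 7 in A major is G#; lowering it a half step gives G. bVII is a major triad on the lowered seventh degree (the subtonic), borrowed from the parallel minor.
So the chord is G-B-D.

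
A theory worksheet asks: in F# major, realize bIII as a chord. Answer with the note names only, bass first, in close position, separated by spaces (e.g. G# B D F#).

Scale degree 3 in F# major is A#; lowering it a half step gives A. bIII is a major triad on the lowered third degree, borrowed from the parallel minor.
So the chord is A-C#-E, a major triad.

A C# E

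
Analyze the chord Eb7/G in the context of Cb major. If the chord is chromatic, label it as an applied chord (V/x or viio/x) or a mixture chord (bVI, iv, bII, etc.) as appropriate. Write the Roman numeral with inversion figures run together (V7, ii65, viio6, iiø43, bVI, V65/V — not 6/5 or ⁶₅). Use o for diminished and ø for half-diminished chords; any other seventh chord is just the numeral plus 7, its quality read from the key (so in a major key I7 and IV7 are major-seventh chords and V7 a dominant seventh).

The pitches Eb-G-Bb-Db form a dominant seventh chord rooted on Eb.
Eb is not a diatonic chord root with this quality in Cb major, but it lies a perfect fifth above Ab (vi), so the chord functions as an applied dominant of vi.
With G in the bass the chord is in first inversion, so the figured bass is 65.

V65/vi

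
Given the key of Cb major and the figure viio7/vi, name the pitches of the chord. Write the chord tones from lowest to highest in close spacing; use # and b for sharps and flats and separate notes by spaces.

viio7/vi is a secondary leading-tone chord. The target vi is Ab in Cb major; the applied chord is rooted a semitone below, on G.
Building a fully diminished seventh chord on G gives G-Bb-Db-Fb.

G Bb Db Fb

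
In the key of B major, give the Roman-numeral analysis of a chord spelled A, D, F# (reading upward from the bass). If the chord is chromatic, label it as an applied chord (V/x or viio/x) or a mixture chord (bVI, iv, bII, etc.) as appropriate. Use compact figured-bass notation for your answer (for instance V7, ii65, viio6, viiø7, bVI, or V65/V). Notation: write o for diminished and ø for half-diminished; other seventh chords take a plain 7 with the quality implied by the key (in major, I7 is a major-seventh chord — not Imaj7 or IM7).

bIII64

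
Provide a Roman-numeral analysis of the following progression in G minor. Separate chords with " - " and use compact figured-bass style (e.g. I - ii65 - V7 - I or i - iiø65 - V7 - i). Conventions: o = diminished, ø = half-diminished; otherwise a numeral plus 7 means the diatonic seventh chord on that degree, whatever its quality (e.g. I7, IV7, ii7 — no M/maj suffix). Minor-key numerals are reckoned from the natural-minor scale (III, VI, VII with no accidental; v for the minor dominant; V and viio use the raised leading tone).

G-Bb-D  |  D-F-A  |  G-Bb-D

G-Bb-D: root G is the tonic; minor triad there is i.
D-F-A: root D is the dominant; minor triad there is v.
G-Bb-D has root G, degree 1 in G minor, so i.

i - v - i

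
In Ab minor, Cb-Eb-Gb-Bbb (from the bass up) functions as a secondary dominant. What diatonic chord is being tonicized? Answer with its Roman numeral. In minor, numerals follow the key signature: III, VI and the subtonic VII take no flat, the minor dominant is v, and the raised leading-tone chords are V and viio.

The chord is a dominant seventh chord on Cb.
A dominant resolves down a perfect fifth: Cb → Fb. In Ab minor, Fb is scale degree 6, i.e. VI.

VI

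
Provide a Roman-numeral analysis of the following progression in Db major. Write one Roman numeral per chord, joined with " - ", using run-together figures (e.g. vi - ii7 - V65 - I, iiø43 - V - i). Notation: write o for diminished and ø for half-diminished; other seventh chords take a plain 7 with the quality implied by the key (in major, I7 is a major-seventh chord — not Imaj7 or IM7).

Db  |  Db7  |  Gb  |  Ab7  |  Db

I - V7/IV - IV - V7 - I

Db: major triad on Db = scale degree 1 → I.
Db7: a dominant seventh chord on Db, the applied dominant of IV → V7/IV.
Gb: major triad on Gb = scale degree 4 → IV.
Ab7: dominant seventh chord on Ab = scale degree 5 → V7.
Db: root Db is the tonic; major triad there is I.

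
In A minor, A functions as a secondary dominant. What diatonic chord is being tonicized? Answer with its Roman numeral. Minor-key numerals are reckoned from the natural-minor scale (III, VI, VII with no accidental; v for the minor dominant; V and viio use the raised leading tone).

iv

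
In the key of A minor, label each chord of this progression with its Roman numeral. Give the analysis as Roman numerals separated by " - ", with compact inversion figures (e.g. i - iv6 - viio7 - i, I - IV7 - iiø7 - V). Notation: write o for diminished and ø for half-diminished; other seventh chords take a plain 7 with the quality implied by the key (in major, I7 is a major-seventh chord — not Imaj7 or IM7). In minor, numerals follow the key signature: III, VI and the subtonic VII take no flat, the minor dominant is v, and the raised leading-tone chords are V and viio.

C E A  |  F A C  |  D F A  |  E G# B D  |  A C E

C-E-A has root A, degree 1 in A minor, so i6.
F-A-C has root F, degree 6 in A minor, so VI.
D-F-A: minor triad on D = scale degree 4 → iv.
E-G#-B-D: root E is the dominant; dominant seventh chord there is V7.
A-C-E: root A is the tonic; minor triad there is i.

i6 - VI - iv - V7 - i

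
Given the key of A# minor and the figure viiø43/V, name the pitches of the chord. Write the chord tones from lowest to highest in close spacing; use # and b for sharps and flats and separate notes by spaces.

viiø43/V is a secondary leading-tone chord. The target V is E# in A# minor; the applied chord is rooted a semitone below, on D##.
Building a half-diminished seventh chord on D## gives D##-F##-A#-C##.
With the 43 figure the chord is in second inversion; from the bass A# upward in close position it reads A#-C##-D##-F##.

A# C## D## F##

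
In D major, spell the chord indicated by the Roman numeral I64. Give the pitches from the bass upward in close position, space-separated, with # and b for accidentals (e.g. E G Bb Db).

The numeral's case and figure indicate a major triad. In D major its root, scale degree 1, is D.
Stacking thirds from D gives D-F#-A.
The figured bass 64 indicates second inversion, placing the fifth (A) in the bass: A-D-F#.

A D F#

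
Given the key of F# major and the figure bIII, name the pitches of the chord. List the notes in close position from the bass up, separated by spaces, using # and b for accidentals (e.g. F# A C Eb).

A C# E

bIII is a major triad on the lowered third degree, borrowed from the parallel minor. In F# major that root is A.
So the chord is A-C#-E, a major triad.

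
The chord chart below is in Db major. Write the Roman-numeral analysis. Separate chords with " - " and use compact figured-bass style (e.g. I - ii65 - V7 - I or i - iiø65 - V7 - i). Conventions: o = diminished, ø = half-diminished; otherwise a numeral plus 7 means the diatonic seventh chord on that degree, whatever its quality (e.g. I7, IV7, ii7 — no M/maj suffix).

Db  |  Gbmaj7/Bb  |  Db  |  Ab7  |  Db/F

Db: root Db is the tonic; major triad there is I.
Gbmaj7/Bb: major seventh chord on Gb = scale degree 4 → IV65.
Db: root Db is the tonic; major triad there is I.
Ab7: dominant seventh chord on Ab = scale degree 5 → V7.
Db/F has root Db, degree 1 in Db major, so I6.

I - IV65 - I - V7 - I6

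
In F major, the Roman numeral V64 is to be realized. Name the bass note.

G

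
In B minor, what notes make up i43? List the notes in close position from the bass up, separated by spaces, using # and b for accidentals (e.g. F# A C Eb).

The numeral's case and figure indicate a minor seventh chord. In B minor its root, the first degree, is B.
Stacking thirds from B gives B-D-F#-A.
The figured bass 43 indicates second inversion, placing the fifth (F#) in the bass: F#-A-B-D.

F# A B D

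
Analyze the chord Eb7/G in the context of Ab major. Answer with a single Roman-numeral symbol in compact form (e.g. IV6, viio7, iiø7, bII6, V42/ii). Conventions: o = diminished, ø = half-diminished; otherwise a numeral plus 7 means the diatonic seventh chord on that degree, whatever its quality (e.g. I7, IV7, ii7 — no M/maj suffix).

V65

Stacked in thirds the chord is Eb-G-Bb-Db: a dominant seventh chord on Eb.
In Ab major, Eb is the dominant; the diatonic dominant seventh chord there is V7.
With G in the bass the chord is in first inversion, so the figured bass is 65.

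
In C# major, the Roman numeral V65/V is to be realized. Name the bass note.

F##

The applied chord V65/V is rooted on D#: D#-F##-A#-C#.
The figure 65 means first inversion — the third is in the bass.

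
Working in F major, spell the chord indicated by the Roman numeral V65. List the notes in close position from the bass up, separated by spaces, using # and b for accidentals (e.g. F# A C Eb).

The numeral's case and figure indicate a dominant seventh chord. In F major its root, scale degree 5, is C.
Stacking thirds from C gives C-E-G-Bb.
The figured bass 65 indicates first inversion, placing the third (E) in the bass: E-G-Bb-C.

E G Bb C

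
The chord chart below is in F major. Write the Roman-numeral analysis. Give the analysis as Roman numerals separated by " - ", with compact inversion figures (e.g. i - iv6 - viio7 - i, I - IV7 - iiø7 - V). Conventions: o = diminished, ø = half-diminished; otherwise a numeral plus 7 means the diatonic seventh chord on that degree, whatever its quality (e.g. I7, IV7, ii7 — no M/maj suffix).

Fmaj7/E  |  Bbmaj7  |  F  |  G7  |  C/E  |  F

Fmaj7/E has root F, degree 1 in F major, so I42.
Bbmaj7: major seventh chord on Bb = scale degree 4 → IV7.
F: major triad on F = scale degree 1 → I.
G7: chromatic; G is V of V, so V7/V.
C/E has root C, degree 5 in F major, so V6.
F: root F is the tonic; major triad there is I.

I42 - IV7 - I - V7/V - V6 - I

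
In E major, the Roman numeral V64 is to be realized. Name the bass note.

V in E major has root B; the chord is B-D#-F#.
The figure 64 means second inversion — the fifth is in the bass.

F#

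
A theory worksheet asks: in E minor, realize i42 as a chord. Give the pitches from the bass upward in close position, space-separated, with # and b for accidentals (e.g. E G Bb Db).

In E minor, scale degree 1 is E, and the diatonic chord built there is a minor seventh chord.
Stacking thirds from E gives E-G-B-D.
With the 42 figure the chord is in third inversion; from the bass D upward in close position it reads D-E-G-B.

D E G B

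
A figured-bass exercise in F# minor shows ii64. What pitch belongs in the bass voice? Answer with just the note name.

D#

ii in F# minor has root G#; the chord is G#-B-D#.
The figure 64 means second inversion — the fifth is in the bass.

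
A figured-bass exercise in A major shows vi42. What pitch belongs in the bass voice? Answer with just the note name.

vi in A major has root F#; the chord is F#-A-C#-E.
The figure 42 means third inversion — the seventh is in the bass.

E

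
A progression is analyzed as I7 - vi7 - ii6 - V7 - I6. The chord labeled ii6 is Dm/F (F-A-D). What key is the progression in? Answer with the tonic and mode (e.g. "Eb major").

C major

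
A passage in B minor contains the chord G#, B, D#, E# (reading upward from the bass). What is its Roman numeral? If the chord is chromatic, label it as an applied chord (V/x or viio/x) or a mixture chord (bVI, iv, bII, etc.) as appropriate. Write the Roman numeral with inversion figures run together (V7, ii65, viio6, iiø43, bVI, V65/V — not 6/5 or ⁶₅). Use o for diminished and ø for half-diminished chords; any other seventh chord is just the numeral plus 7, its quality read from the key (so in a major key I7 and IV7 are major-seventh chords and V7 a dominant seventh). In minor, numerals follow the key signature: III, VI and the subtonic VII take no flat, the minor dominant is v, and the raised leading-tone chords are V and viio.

viiø65/V

Stacked in thirds the chord is E#-G#-B-D#: a half-diminished seventh chord on E#.
E# sits a half step below F# (V in B minor); a diminished chord there is the applied leading-tone chord of V.
With G# in the bass the chord is in first inversion, so the figured bass is 65.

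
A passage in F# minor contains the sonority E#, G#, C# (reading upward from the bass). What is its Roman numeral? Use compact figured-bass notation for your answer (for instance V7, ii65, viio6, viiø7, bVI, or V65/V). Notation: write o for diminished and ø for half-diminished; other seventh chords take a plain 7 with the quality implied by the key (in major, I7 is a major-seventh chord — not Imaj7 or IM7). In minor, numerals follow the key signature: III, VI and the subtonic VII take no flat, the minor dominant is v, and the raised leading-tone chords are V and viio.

Stacked in thirds the chord is C#-E#-G#: a major triad on C#.
In F# minor, C# is the dominant; the diatonic major triad there is V.
With E# in the bass the chord is in first inversion, so the figured bass is 6.

V6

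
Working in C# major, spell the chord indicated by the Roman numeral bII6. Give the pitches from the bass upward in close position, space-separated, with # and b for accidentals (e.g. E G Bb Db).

F# A D

bII6 is the Neapolitan sixth — a major triad on the lowered second degree, here in its customary first inversion. In C# major that root is D.
So the chord is D-F#-A.
The figured bass 6 indicates first inversion, placing the third (F#) in the bass: F#-A-D.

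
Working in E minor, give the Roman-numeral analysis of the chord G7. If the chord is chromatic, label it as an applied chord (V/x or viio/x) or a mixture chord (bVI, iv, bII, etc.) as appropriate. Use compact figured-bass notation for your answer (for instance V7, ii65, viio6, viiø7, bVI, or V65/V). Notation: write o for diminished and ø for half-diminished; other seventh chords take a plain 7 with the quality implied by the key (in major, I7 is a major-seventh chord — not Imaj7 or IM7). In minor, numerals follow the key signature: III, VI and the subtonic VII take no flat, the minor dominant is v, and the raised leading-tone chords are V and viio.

V7/VI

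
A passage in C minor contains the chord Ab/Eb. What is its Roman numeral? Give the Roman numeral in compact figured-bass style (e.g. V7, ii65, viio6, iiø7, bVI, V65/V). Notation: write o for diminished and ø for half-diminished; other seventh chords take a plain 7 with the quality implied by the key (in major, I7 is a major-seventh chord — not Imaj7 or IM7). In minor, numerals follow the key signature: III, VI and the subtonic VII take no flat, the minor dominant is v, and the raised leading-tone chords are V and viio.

VI64

Stacked in thirds the chord is Ab-C-Eb: a major triad on Ab.
In C minor, Ab is the submediant; the diatonic major triad there is VI.
With Eb in the bass the chord is in second inversion, so the figured bass is 64.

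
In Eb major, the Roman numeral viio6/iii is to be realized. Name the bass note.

A

The applied chord viio6/iii is rooted on F#: F#-A-C.
The figure 6 means first inversion — the third is in the bass.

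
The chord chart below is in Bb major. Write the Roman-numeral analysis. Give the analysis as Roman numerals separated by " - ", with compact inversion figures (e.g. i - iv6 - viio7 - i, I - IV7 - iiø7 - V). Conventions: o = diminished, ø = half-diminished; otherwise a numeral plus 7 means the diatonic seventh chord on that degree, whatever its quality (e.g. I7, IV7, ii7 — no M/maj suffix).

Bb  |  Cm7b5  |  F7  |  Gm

I - iiø7 - V7 - vi

Bb: root Bb is the tonic; major triad there is I.
Cm7b5: C with this quality isn't in the key; it's iiø7, borrowed from the parallel minor.
F7: root F is the dominant; dominant seventh chord there is V7.
Gm: minor triad on G = scale degree 6 → vi.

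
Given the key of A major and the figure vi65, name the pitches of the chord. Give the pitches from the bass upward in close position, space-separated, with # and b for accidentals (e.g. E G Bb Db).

In A major, the sixth degree is F#, and the diatonic chord built there is a minor seventh chord.
Stacking thirds from F# gives F#-A-C#-E.
With the 65 figure the chord is in first inversion; from the bass A upward in close position it reads A-C#-E-F#.

A C# E F#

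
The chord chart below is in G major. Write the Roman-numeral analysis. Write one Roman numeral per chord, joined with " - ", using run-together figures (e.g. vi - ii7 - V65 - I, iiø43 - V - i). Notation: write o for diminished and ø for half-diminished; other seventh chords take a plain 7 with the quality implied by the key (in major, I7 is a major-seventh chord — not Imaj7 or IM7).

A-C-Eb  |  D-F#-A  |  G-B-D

A-C-Eb: diminished triad on A — chromatic; iio (borrowed from the parallel minor).
D-F#-A: root D is the dominant; major triad there is V.
G-B-D has root G, degree 1 in G major, so I.

iio - V - I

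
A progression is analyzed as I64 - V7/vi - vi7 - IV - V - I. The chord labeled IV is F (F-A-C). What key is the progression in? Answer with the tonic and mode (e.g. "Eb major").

C major

IV is given as F-A-C — a major triad with root F.
IV on F implies F is the subdominant; that puts the tonic at C, and the uppercase numeral fits major mode.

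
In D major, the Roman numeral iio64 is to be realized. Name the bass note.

Bb

iio in D major has root E; the chord is E-G-Bb.
The figure 64 means second inversion — the fifth is in the bass.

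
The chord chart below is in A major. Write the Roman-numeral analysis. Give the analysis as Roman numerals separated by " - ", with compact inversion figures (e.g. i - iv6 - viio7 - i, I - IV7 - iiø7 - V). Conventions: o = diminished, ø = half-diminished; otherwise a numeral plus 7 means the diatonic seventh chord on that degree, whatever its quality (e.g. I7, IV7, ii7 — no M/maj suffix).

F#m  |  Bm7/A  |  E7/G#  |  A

F#m: minor triad on F# = scale degree 6 → vi.
Bm7/A has root B, degree 2 in A major, so ii42.
E7/G#: root E is the dominant; dominant seventh chord there is V65.
A: root A is the tonic; major triad there is I.

vi - ii42 - V65 - I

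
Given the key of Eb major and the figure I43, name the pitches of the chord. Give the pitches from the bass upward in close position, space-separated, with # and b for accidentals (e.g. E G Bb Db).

Bb D Eb G

The numeral's case and figure indicate a major seventh chord. In Eb major its root, the first degree, is Eb.
Stacking thirds from Eb gives Eb-G-Bb-D.
With the 43 figure the chord is in second inversion; from the bass Bb upward in close position it reads Bb-D-Eb-G.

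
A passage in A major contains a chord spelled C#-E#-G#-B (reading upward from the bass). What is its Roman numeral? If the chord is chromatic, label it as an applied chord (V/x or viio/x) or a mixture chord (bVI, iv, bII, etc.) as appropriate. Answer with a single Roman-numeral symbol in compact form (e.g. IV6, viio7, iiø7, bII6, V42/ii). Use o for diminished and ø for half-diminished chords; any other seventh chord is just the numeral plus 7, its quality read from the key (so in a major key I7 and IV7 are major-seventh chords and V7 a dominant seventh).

The pitches C#-E#-G#-B form a dominant seventh chord rooted on C#.
C# is not a diatonic chord root with this quality in A major, but it lies a perfect fifth above F# (vi), so the chord functions as an applied dominant of vi.

V7/vi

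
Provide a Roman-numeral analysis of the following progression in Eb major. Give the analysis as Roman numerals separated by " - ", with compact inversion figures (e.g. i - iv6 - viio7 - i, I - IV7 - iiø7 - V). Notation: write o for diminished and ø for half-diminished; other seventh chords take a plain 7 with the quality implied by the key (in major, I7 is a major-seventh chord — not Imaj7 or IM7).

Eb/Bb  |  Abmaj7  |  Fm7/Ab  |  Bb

I64 - IV7 - ii65 - V

Eb/Bb: root Eb is the tonic; major triad there is I64.
Abmaj7 has root Ab, degree 4 in Eb major, so IV7.
Fm7/Ab: root F is the supertonic; minor seventh chord there is ii65.
Bb has root Bb, degree 5 in Eb major, so V.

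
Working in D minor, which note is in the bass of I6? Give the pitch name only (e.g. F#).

I in D minor has root D; the chord is D-F#-A.
The figure 6 means first inversion — the third is in the bass.

F#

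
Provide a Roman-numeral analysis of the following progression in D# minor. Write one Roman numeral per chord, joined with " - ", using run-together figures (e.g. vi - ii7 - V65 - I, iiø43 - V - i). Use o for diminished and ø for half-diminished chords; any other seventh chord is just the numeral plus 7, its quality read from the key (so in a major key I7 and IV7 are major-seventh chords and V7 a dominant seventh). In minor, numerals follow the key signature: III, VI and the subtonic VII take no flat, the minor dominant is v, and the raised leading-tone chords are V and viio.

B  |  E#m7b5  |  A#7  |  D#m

VI - iiø7 - V7 - i

B: root B is the submediant; major triad there is VI.
E#m7b5: root E# is the supertonic; half-diminished seventh chord there is iiø7.
A#7 has root A#, degree 5 in D# minor, so V7.
D#m: root D# is the tonic; minor triad there is i.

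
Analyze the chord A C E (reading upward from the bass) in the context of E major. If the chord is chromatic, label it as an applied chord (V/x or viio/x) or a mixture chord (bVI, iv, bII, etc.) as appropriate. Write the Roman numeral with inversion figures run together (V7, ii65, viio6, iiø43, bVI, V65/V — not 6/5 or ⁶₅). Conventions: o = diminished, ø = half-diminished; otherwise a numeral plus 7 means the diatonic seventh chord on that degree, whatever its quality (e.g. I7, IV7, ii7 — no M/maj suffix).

iv

Stacked in thirds the chord is A-C-E: a minor triad on A.
A is the fourth degree of E major. This is the minor subdominant, borrowed from the parallel minor.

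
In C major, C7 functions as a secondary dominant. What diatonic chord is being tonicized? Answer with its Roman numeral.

IV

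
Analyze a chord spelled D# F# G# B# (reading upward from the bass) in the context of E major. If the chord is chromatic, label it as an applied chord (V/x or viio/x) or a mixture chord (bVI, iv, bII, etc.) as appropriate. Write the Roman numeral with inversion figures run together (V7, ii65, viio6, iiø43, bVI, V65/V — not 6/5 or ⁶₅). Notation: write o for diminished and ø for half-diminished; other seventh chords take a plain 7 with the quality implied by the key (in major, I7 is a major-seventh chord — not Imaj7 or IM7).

Stacked in thirds the chord is G#-B#-D#-F#: a dominant seventh chord on G#.
G# is not a diatonic chord root with this quality in E major, but it lies a perfect fifth above C# (vi), so the chord functions as an applied dominant of vi.
With D# in the bass the chord is in second inversion, so the figured bass is 43.

V43/vi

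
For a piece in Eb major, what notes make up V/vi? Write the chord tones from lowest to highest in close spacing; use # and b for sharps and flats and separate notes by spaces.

V/vi is a secondary dominant — the dominant triad of vi. vi in Eb major is C, so the applied chord's root is G, a perfect fifth above.
Building a major triad on G gives G-B-D.

G B D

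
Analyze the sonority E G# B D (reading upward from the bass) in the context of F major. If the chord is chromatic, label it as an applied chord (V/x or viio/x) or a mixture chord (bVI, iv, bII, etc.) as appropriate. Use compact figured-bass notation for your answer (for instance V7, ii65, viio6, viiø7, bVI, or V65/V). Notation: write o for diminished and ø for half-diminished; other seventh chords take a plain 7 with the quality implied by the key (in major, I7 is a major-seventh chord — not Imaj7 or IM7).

V7/iii

The pitches E-G#-B-D form a dominant seventh chord rooted on E.
E is not a diatonic chord root with this quality in F major, but it lies a perfect fifth above A (iii), so the chord functions as an applied dominant of iii.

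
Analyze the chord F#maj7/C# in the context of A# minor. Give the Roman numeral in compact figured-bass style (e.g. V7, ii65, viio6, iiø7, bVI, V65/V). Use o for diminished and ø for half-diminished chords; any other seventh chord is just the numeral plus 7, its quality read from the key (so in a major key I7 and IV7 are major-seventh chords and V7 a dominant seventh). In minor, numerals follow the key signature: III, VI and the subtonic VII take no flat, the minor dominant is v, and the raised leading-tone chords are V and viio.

VI43

Stacked in thirds the chord is F#-A#-C#-E#: a major seventh chord on F#.
In A# minor, F# is the submediant; the diatonic major seventh chord there is VI7.
With C# in the bass the chord is in second inversion, so the figured bass is 43.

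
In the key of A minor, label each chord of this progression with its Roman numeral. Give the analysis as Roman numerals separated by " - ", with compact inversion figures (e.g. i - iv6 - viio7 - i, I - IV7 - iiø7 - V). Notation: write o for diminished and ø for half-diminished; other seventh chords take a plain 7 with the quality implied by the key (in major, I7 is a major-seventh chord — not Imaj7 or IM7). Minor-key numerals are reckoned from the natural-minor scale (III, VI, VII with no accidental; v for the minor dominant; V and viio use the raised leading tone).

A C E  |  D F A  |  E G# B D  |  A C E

i - iv - V7 - i

A-C-E has root A, degree 1 in A minor, so i.
D-F-A has root D, degree 4 in A minor, so iv.
E-G#-B-D: dominant seventh chord on E = scale degree 5 → V7.
A-C-E: minor triad on A = scale degree 1 → i.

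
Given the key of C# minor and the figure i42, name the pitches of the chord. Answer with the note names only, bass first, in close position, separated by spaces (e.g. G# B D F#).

B C# E G#

In C# minor, the tonic is C#, and the diatonic chord built there is a minor seventh chord.
That chord is spelled C#-E-G#-B.
The figured bass 42 indicates third inversion, placing the seventh (B) in the bass: B-C#-E-G#.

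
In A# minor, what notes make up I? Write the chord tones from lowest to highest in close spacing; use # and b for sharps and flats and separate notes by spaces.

I is the major tonic (Picardy third), borrowed from the parallel major. In A# minor that root is A#.
So the chord is A#-C##-E#, a major triad.

A# C## E#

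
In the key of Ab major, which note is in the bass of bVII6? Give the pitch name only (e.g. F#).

Bb

bVII in Ab major has root Gb; the chord is Gb-Bb-Db.
The figure 6 means first inversion — the third is in the bass.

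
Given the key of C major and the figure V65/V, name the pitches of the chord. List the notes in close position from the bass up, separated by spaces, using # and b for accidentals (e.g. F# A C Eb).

V65/V is a secondary dominant — the dominant seventh of V. V in C major is G, so the applied chord's root is D, a perfect fifth above.
Building a dominant seventh chord on D gives D-F#-A-C.
The figured bass 65 indicates first inversion, placing the third (F#) in the bass: F#-A-C-D.

F# A C D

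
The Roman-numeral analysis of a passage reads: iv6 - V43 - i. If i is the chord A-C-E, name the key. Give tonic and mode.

A minor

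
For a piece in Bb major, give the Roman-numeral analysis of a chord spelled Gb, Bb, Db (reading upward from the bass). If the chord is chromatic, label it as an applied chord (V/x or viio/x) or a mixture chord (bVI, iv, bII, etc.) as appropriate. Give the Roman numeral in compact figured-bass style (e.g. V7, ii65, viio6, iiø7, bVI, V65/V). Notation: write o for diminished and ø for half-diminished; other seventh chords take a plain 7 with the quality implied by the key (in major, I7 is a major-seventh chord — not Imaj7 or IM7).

Stacked in thirds the chord is Gb-Bb-Db: a major triad on Gb.
Gb is the lowered sixth degree of Bb major (diatonic 6 would be G). This is a major triad on the lowered sixth degree, borrowed from the parallel minor.

bVI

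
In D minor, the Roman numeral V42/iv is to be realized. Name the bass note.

C

The applied chord V42/iv is rooted on D: D-F#-A-C.
The figure 42 means third inversion — the seventh is in the bass.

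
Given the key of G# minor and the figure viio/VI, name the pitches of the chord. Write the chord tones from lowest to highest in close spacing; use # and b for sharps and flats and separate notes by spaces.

D# F# A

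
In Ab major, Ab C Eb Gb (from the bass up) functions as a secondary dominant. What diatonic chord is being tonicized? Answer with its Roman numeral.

IV

The chord is a dominant seventh chord on Ab.
A dominant resolves down a perfect fifth: Ab → Db. In Ab major, Db is scale degree 4, i.e. IV.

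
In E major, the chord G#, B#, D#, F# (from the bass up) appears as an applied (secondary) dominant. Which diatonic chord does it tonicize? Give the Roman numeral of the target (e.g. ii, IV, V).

vi

The chord is a dominant seventh chord on G#.
A dominant resolves down a perfect fifth: G# → C#. In E major, C# is scale degree 6, i.e. vi.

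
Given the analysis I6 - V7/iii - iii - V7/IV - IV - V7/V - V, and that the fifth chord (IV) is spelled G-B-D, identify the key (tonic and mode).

D major

The chord G is a major triad rooted on G; its label is IV.
IV on G implies G is the subdominant; that puts the tonic at D, and the uppercase numeral fits major mode.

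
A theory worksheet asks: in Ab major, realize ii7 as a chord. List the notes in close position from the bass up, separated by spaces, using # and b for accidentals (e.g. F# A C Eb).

Bb Db F Ab

The numeral's case and figure indicate a minor seventh chord. In Ab major its root, the second degree, is Bb.
Stacking thirds from Bb gives Bb-Db-F-Ab.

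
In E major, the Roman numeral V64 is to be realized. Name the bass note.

V in E major has root B; the chord is B-D#-F#.
The figure 64 means second inversion — the fifth is in the bass.

F#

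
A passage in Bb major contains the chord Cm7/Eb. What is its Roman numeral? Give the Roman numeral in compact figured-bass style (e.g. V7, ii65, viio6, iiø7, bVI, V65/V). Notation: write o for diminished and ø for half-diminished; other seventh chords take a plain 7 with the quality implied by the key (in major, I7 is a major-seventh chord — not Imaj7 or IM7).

ii65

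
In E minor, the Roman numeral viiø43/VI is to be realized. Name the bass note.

The applied chord viiø43/VI is rooted on B: B-D-F-A.
The figure 43 means second inversion — the fifth is in the bass.

F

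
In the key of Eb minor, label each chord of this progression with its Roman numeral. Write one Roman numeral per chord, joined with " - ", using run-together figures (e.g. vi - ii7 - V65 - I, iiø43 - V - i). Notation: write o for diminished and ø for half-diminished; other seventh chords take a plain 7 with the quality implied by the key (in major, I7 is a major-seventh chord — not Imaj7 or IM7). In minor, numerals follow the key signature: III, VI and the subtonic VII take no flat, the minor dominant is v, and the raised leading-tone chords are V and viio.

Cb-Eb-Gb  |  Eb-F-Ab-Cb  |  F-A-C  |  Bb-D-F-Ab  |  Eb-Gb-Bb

Cb-Eb-Gb has root Cb, degree 6 in Eb minor, so VI.
Eb-F-Ab-Cb has root F, degree 2 in Eb minor, so iiø42.
F-A-C is the secondary dominant of V (major triad on F): V/V.
Bb-D-F-Ab: dominant seventh chord on Bb = scale degree 5 → V7.
Eb-Gb-Bb has root Eb, degree 1 in Eb minor, so i.

VI - iiø42 - V/V - V7 - i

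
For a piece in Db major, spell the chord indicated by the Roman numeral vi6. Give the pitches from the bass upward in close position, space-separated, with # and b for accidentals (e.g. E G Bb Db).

Db F Bb

In Db major, the sixth degree is Bb, and the diatonic chord built there is a minor triad.
That chord is spelled Bb-Db-F.
With the 6 figure the chord is in first inversion; from the bass Db upward in close position it reads Db-F-Bb.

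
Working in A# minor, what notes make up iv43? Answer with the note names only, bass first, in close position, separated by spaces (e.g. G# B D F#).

A# C# D# F#

In A# minor, the subdominant is D#, and the diatonic chord built there is a minor seventh chord.
That chord is spelled D#-F#-A#-C#.
With the 43 figure the chord is in second inversion; from the bass A# upward in close position it reads A#-C#-D#-F#.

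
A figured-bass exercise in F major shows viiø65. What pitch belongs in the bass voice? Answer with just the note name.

G

viiø in F major has root E; the chord is E-G-Bb-D.
The figure 65 means first inversion — the third is in the bass.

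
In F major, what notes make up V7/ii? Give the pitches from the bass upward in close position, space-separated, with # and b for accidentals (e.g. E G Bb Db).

V7/ii is a secondary dominant — the dominant seventh of ii. ii in F major is G, so the applied chord's root is D, a perfect fifth above.
Building a dominant seventh chord on D gives D-F#-A-C.

D F# A C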